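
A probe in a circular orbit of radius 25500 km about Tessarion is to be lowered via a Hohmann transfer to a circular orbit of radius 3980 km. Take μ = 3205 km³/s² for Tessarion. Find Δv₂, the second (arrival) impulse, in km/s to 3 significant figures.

Transfer-ellipse semi-major axis a_t = (r₁ + r₂)/2 = (25500 + 3980)/2 = 14740 km.
Circular speed at r = 3980 km: v_c = √(μ/r) = 0.89737 km/s.
Vis-viva on the transfer ellipse at r = 3980 km gives v_t = √[μ(2/r − 1/a_t)] = 1.1803 km/s.
Δv₂ = |v_t − v_c| = |1.1803 − 0.89737| = 0.2829 km/s.

Δv₂ = 0.283 km/s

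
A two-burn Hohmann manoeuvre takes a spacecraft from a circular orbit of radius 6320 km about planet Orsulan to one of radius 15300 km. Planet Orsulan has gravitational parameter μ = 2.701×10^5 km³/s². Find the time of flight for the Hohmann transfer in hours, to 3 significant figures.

t = 1.89 hours

Semi-major axis of the transfer orbit: a_t = (6320 + 15300)/2 = 10810 km.
Transfer time t = π√(a_t³/μ) = π√((10810)³ / 2.701×10^5) = 6794 s.
Converting: 6794 s ÷ 3600 s/hour = 1.89 hours.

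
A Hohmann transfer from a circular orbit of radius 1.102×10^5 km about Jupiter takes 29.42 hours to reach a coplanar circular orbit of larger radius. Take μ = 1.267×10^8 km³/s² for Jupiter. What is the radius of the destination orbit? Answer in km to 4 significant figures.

Transfer time t = 29.42 hours = 1.05912×10^5 s, and t = π√(a_t³/μ).
So a_t = (μ t²/π²)^(1/3) = (1.267×10^8 × (1.05912×10^5)² / π²)^(1/3) = 5.2415×10^5 km.
Since a_t = (r₁ + r₂)/2, r₂ = 2a_t − r₁ = 2×5.2415×10^5 − 1.102×10^5 = 9.381×10^5 km.

r₂ = 9.381×10^5 km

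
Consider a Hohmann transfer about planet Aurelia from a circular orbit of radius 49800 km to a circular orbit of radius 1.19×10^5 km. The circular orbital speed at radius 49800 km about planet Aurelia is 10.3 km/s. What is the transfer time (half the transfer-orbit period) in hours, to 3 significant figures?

From the circular-orbit relation v² = μ/r at r = 49800 km: μ = v²r = (10.3)² × 49800 = 5.28328×10^6 km³/s².
The Hohmann ellipse has a_t = (r₁ + r₂)/2 = 84400 km.
By Kepler's third law the transfer-orbit period is T = 2π√(a_t³/μ), so t = T/2 = 33510 s.
Converting: 33510 s ÷ 3600 s/hour = 9.31 hours.

t = 9.31 hours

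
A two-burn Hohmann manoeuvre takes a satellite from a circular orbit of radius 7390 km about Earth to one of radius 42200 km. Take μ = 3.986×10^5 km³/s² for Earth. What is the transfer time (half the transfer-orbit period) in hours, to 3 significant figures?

t = 5.40 hours

Transfer-ellipse semi-major axis a_t = (r₁ + r₂)/2 = (7390 + 42200)/2 = 24795 km.
By Kepler's third law the transfer-orbit period is T = 2π√(a_t³/μ), so t = T/2 = 19430 s.
Converting: 19430 s ÷ 3600 s/hour = 5.40 hours.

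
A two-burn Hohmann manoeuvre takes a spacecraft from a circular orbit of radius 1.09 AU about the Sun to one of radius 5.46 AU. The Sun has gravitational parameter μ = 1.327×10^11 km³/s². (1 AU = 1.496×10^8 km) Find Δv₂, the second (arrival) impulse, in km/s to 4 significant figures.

Δv₂ = 5.393 km/s

In km: r₁ = 1.09 × 1.496×10^8 = 1.63064×10^8 km; r₂ = 5.46 × 1.496×10^8 = 8.16816×10^8 km.
Semi-major axis of the transfer orbit: a_t = (1.63064×10^8 + 8.16816×10^8)/2 = 4.8994×10^8 km.
Circular speed at r = 8.16816×10^8 km: v_c = √(μ/r) = 12.746 km/s.
Vis-viva on the transfer ellipse at r = 8.16816×10^8 km gives v_t = √[μ(2/r − 1/a_t)] = 7.3533 km/s.
Δv₂ = |v_t − v_c| = |7.3533 − 12.746| = 5.393 km/s.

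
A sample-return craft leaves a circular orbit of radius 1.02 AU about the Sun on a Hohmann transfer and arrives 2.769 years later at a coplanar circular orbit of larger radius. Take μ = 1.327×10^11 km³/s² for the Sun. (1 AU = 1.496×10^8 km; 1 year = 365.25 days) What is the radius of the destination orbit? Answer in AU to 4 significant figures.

r₂ = 5.240 AU

In km: r₁ = 1.02 × 1.496×10^8 = 1.52592×10^8 km.
Transfer time t = 2.769 years × 365.25 × 86400 s = 8.73829944×10^7 s, and t = π√(a_t³/μ).
So a_t = (μ t²/π²)^(1/3) = (1.327×10^11 × (8.73829944×10^7)² / π²)^(1/3) = 4.6825×10^8 km.
Since a_t = (r₁ + r₂)/2, r₂ = 2a_t − r₁ = 2×4.6825×10^8 − 1.52592×10^8 = 7.83908×10^8 km.
In AU: r₂ = 7.83908×10^8 / 1.496×10^8 = 5.240 AU.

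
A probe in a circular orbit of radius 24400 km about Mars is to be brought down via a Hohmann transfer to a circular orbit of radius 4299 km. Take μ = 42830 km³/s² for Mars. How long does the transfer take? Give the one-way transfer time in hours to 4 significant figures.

t = 7.248 hours

The Hohmann ellipse has a_t = (r₁ + r₂)/2 = 14349.5 km.
Transfer time t = π√(a_t³/μ) = π√((14349.5)³ / 42830) = 26093 s.
Converting: 26093 s ÷ 3600 s/hour = 7.248 hours.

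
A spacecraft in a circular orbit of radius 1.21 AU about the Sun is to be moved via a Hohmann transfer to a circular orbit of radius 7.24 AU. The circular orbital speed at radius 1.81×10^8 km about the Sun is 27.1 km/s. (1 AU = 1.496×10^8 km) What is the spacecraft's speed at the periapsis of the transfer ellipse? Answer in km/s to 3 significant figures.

v = 35.5 km/s

From the circular-orbit relation v² = μ/r at r = 1.81×10^8 km: μ = v²r = (27.1)² × 1.81×10^8 = 1.32928×10^11 km³/s².
In km: r₁ = 1.21 × 1.496×10^8 = 1.81016×10^8 km; r₂ = 7.24 × 1.496×10^8 = 1.083104×10^9 km.
Transfer-ellipse semi-major axis a_t = (r₁ + r₂)/2 = (1.81016×10^8 + 1.083104×10^9)/2 = 6.3206×10^8 km.
The periapsis of the transfer ellipse is at r = 1.81016×10^8 km.
From the vis-viva equation, v = √[μ(2/r − 1/a_t)] = 35.47 km/s.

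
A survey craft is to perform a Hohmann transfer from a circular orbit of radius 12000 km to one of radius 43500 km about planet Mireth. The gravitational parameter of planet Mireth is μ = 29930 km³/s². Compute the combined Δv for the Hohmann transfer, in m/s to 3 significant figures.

Δv = 682 m/s

Transfer-ellipse semi-major axis a_t = (r₁ + r₂)/2 = (12000 + 43500)/2 = 27750 km.
At r₁ the circular-orbit speed is v₁ = √(μ/r₁) = 1.579 km/s.
Transfer-orbit speed at r₁ (v² = μ(2/r − 1/a)): v_p = √[μ(2/r₁ − 1/a_t)] = 1.977 km/s.
First burn Δv₁ = |v_p − v₁| = 0.3980 km/s.
Circular speed at r₂: v₂ = √(μ/r₂) = 0.8295 km/s.
Transfer-orbit speed at r₂: v_a = √[μ(2/r₂ − 1/a_t)] = 0.5455 km/s.
Second burn Δv₂ = |v₂ − v_a| = 0.2840 km/s.
Total Δv = Δv₁ + Δv₂ = 0.6820 km/s.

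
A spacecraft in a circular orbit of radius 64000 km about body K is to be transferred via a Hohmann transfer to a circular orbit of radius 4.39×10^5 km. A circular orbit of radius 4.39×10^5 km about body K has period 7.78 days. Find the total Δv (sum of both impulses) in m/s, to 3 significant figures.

Δv = 5490 m/s

From Kepler's third law T² = 4π²r³/μ at r = 4.39×10^5 km, T = 7.78 days = 7.78 × 86400 s = 6.72192×10^5 s: μ = 4π²r³/T² = 7.39208×10^6 km³/s².
Transfer-ellipse semi-major axis a_t = (r₁ + r₂)/2 = (64000 + 4.390×10^5)/2 = 2.515×10^5 km.
At r₁ the circular-orbit speed is v₁ = √(μ/r₁) = 10.747 km/s.
Transfer-orbit speed at r₁ (v² = μ(2/r − 1/a)): v_p = √[μ(2/r₁ − 1/a_t)] = 14.199 km/s.
First burn Δv₁ = |v_p − v₁| = 3.452 km/s.
Circular speed at r₂: v₂ = √(μ/r₂) = 4.103 km/s.
Transfer-orbit speed at r₂: v_a = √[μ(2/r₂ − 1/a_t)] = 2.070 km/s.
Second burn Δv₂ = |v₂ − v_a| = 2.033 km/s.
Δv = Δv₁ + Δv₂ = 3.452 + 2.033 = 5.485 km/s.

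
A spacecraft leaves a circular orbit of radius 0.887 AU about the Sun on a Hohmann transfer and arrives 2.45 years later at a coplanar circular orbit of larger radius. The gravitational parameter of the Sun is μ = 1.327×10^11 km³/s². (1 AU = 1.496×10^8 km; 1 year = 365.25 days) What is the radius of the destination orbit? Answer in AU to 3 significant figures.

r₂ = 4.88 AU

In km: r₁ = 0.887 × 1.496×10^8 = 1.326952×10^8 km.
Transfer time t = 2.45 years × 365.25 × 86400 s = 7.731612×10^7 s, and t = π√(a_t³/μ).
So a_t = (μ t²/π²)^(1/3) = (1.327×10^11 × (7.731612×10^7)² / π²)^(1/3) = 4.3156×10^8 km.
Since a_t = (r₁ + r₂)/2, r₂ = 2a_t − r₁ = 2×4.3156×10^8 − 1.326952×10^8 = 7.304248×10^8 km.
In AU: r₂ = 7.304248×10^8 / 1.496×10^8 = 4.88 AU.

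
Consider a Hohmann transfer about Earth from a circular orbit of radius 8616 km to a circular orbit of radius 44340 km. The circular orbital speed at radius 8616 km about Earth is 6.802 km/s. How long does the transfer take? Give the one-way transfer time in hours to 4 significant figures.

t = 5.955 hours

From the circular-orbit relation v² = μ/r at r = 8616 km: μ = v²r = (6.802)² × 8616 = 3.98638×10^5 km³/s².
Transfer-ellipse semi-major axis a_t = (r₁ + r₂)/2 = (8616 + 44340)/2 = 26478 km.
Half the transfer-orbit period gives t = π√(a_t³/μ) = 21438 s.
Converting: 21438 s ÷ 3600 s/hour = 5.955 hours.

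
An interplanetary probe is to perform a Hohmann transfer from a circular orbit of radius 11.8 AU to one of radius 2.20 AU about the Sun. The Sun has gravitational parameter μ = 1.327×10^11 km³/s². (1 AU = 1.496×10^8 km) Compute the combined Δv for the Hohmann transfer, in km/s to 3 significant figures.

In km: r₁ = 11.8 × 1.496×10^8 = 1.76528×10^9 km; r₂ = 2.20 × 1.496×10^8 = 3.2912×10^8 km.
Semi-major axis of the transfer orbit: a_t = (1.76528×10^9 + 3.2912×10^8)/2 = 1.0472×10^9 km.
At r₁ the circular-orbit speed is v₁ = √(μ/r₁) = 8.6702 km/s.
Transfer-orbit speed at r₁ (v² = μ(2/r − 1/a)): v_a = √[μ(2/r₁ − 1/a_t)] = 4.8606 km/s.
First burn Δv₁ = |v_a − v₁| = 3.8096 km/s.
At r₂, v₂ = √(μ/r₂) = 20.0798 km/s.
Transfer-orbit speed at r₂: v_p = √[μ(2/r₂ − 1/a_t)] = 26.0706 km/s.
Second burn Δv₂ = |v₂ − v_p| = 5.9908 km/s.
Total Δv = Δv₁ + Δv₂ = 9.800 km/s.

Δv = 9.80 km/s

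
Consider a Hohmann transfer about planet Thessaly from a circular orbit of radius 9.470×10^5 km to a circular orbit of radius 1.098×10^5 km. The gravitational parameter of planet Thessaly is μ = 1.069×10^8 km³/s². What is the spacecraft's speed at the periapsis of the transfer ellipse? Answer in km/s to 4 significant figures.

The Hohmann ellipse has a_t = (r₁ + r₂)/2 = 5.284×10^5 km.
At periapsis, r = 1.098×10^5 km.
Vis-viva: v = √[μ(2/r − 1/a_t)] = √[1.069×10^8 × (2/1.098×10^5 − 1/5.284×10^5)] = 41.77 km/s.

v = 41.77 km/s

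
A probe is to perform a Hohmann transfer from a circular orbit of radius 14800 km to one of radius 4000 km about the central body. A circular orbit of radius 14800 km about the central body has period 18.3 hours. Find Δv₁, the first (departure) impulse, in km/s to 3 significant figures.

From Kepler's third law T² = 4π²r³/μ at r = 14800 km, T = 18.3 hours = 18.3 × 3600 s = 65880 s: μ = 4π²r³/T² = 29487.5 km³/s².
Semi-major axis of the transfer orbit: a_t = (14800 + 4000)/2 = 9400 km.
On the circular orbit at r = 14800 km, v_c = √(μ/r) = 1.4115 km/s.
Transfer-orbit speed at the same r (vis-viva, a = a_t): v_t = √[μ(2/r − 1/a_t)] = 0.92078 km/s.
Δv₁ = |v_t − v_c| = |0.92078 − 1.4115| = 0.4907 km/s.

Δv₁ = 0.491 km/s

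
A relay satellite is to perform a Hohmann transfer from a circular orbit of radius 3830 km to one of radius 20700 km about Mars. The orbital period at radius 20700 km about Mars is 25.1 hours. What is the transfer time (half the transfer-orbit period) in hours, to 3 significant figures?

From Kepler's third law T² = 4π²r³/μ at r = 20700 km, T = 25.1 hours = 25.1 × 3600 s = 90360 s: μ = 4π²r³/T² = 42886.3 km³/s².
The Hohmann ellipse has a_t = (r₁ + r₂)/2 = 12265 km.
Transfer time t = π√(a_t³/μ) = π√((12265)³ / 42886.3) = 20606 s.
Converting: 20606 s ÷ 3600 s/hour = 5.72 hours.

t = 5.72 hours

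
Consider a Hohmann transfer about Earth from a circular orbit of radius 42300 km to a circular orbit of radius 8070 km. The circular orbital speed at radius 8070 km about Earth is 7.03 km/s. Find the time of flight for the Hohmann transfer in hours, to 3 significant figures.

From the circular-orbit relation v² = μ/r at r = 8070 km: μ = v²r = (7.03)² × 8070 = 3.98827×10^5 km³/s².
The Hohmann ellipse has a_t = (r₁ + r₂)/2 = 25185 km.
Transfer time t = π√(a_t³/μ) = π√((25185)³ / 3.98827×10^5) = 19880 s.
Converting: 19880 s ÷ 3600 s/hour = 5.52 hours.

t = 5.52 hours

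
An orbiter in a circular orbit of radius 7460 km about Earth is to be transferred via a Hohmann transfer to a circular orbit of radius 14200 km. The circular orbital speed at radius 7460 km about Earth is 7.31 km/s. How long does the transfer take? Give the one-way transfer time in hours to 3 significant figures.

From the circular-orbit relation v² = μ/r at r = 7460 km: μ = v²r = (7.31)² × 7460 = 3.98633×10^5 km³/s².
The Hohmann ellipse has a_t = (r₁ + r₂)/2 = 10830 km.
By Kepler's third law the transfer-orbit period is T = 2π√(a_t³/μ), so t = T/2 = 5608 s.
Converting: 5608 s ÷ 3600 s/hour = 1.56 hours.

t = 1.56 hours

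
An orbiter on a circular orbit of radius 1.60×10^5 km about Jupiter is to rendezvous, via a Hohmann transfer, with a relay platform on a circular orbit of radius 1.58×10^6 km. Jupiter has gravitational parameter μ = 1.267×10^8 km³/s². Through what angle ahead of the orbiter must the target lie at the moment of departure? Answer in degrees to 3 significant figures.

Transfer-ellipse semi-major axis a_t = (r₁ + r₂)/2 = (1.600×10^5 + 1.580×10^6)/2 = 8.700×10^5 km.
Transfer time t = π√(a_t³/μ) = 2.26486×10^5 s.
The target's mean motion on its circular orbit is ω₂ = √(μ/r₂³) = 5.66765×10^-6 rad/s.
Angle swept by the target during transfer: ω₂·t = 1.28364 rad = 73.55°.
The orbiter traverses 180° on the transfer ellipse, so the target must lead by 180° − 73.55° = 106°.

φ = 106°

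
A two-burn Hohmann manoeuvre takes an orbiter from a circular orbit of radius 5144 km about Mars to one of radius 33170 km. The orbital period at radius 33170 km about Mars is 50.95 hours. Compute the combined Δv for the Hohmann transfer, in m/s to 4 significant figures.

From Kepler's third law T² = 4π²r³/μ at r = 33170 km, T = 50.95 hours = 50.95 × 3600 s = 1.8342×10^5 s: μ = 4π²r³/T² = 42825.5 km³/s².
The Hohmann ellipse has a_t = (r₁ + r₂)/2 = 19157 km.
Circular speed at r₁: v₁ = √(μ/r₁) = √(42825.5/5144) = 2.88537 km/s.
On the transfer ellipse at r₁, vis-viva gives v_p = √[μ(2/r₁ − 1/a_t)] = 3.79673 km/s.
First burn Δv₁ = |v_p − v₁| = 0.9114 km/s.
At r₂, v₂ = √(μ/r₂) = 1.1363 km/s.
Transfer-orbit speed at r₂: v_a = √[μ(2/r₂ − 1/a_t)] = 0.58880 km/s.
Second burn Δv₂ = |v₂ − v_a| = 0.5475 km/s.
Δv = Δv₁ + Δv₂ = 0.9114 + 0.5475 = 1.459 km/s.

Δv = 1459 m/s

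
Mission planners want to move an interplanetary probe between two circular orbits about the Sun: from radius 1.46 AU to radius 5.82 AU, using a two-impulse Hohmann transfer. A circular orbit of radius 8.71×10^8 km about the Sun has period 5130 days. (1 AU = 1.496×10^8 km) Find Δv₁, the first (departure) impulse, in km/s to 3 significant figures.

Δv₁ = 6.52 km/s

From Kepler's third law T² = 4π²r³/μ at r = 8.71×10^8 km, T = 5130 days = 5130 × 86400 s = 4.43232×10^8 s: μ = 4π²r³/T² = 1.32786×10^11 km³/s².
In km: r₁ = 1.46 × 1.496×10^8 = 2.18416×10^8 km; r₂ = 5.82 × 1.496×10^8 = 8.70672×10^8 km.
The Hohmann ellipse has a_t = (r₁ + r₂)/2 = 5.44544×10^8 km.
On the circular orbit at r = 2.18416×10^8 km, v_c = √(μ/r) = 24.657 km/s.
Vis-viva on the transfer ellipse at r = 2.18416×10^8 km gives v_t = √[μ(2/r − 1/a_t)] = 31.178 km/s.
Δv₁ = |v_t − v_c| = |31.178 − 24.657| = 6.521 km/s.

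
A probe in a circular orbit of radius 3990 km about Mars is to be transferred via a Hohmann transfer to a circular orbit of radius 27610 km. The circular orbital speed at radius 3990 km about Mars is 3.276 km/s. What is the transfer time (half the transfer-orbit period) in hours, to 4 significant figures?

t = 8.375 hours

From the circular-orbit relation v² = μ/r at r = 3990 km: μ = v²r = (3.276)² × 3990 = 42821.4 km³/s².
The Hohmann ellipse has a_t = (r₁ + r₂)/2 = 15800 km.
Half the transfer-orbit period gives t = π√(a_t³/μ) = 30150 s.
Converting: 30150 s ÷ 3600 s/hour = 8.375 hours.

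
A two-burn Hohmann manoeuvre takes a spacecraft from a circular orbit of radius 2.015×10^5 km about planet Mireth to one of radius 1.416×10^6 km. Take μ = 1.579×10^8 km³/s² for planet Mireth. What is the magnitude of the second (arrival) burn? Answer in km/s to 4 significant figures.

Δv₂ = 5.289 km/s

The Hohmann ellipse has a_t = (r₁ + r₂)/2 = 8.0875×10^5 km.
Circular speed at r = 1.416×10^6 km: v_c = √(μ/r) = 10.56 km/s.
Transfer-orbit speed at the same r (vis-viva, a = a_t): v_t = √[μ(2/r − 1/a_t)] = 5.271 km/s.
Δv₂ = |v_t − v_c| = |5.271 − 10.56| = 5.289 km/s.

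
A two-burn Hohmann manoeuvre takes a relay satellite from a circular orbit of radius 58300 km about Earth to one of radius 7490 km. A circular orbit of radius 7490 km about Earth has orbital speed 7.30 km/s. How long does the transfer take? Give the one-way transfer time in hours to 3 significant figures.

From the circular-orbit relation v² = μ/r at r = 7490 km: μ = v²r = (7.30)² × 7490 = 3.99142×10^5 km³/s².
Transfer-ellipse semi-major axis a_t = (r₁ + r₂)/2 = (58300 + 7490)/2 = 32895 km.
Transfer time t = π√(a_t³/μ) = π√((32895)³ / 3.99142×10^5) = 29670 s.
Converting: 29670 s ÷ 3600 s/hour = 8.24 hours.

t = 8.24 hours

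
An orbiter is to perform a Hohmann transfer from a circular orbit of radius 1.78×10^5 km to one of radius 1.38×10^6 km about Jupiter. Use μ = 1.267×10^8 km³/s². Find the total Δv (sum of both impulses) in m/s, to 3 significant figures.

Δv = 13800 m/s

The Hohmann ellipse has a_t = (r₁ + r₂)/2 = 7.790×10^5 km.
Circular speed at r₁: v₁ = √(μ/r₁) = √(1.267×10^8/1.780×10^5) = 26.68 km/s.
On the transfer ellipse at r₁, vis-viva equation gives v_p = √[μ(2/r₁ − 1/a_t)] = 35.51 km/s.
First burn Δv₁ = |v_p − v₁| = 8.830 km/s.
Circular speed at r₂: v₂ = √(μ/r₂) = 9.582 km/s.
Transfer-orbit speed at r₂: v_a = √[μ(2/r₂ − 1/a_t)] = 4.580 km/s.
Second burn Δv₂ = |v₂ − v_a| = 5.002 km/s.
Δv = Δv₁ + Δv₂ = 8.830 + 5.002 = 13.83 km/s.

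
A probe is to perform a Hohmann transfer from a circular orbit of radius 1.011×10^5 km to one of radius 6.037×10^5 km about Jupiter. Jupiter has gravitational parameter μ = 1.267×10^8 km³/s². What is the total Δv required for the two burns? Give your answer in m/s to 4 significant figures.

Δv = 17660 m/s

The Hohmann ellipse has a_t = (r₁ + r₂)/2 = 3.524×10^5 km.
At r₁ the circular-orbit speed is v₁ = √(μ/r₁) = 35.40 km/s.
On the transfer ellipse at r₁, vis-viva gives v_p = √[μ(2/r₁ − 1/a_t)] = 46.33 km/s.
First burn Δv₁ = |v_p − v₁| = 10.93 km/s.
At r₂, v₂ = √(μ/r₂) = 14.4870 km/s.
Transfer-orbit speed at r₂: v_a = √[μ(2/r₂ − 1/a_t)] = 7.75953 km/s.
Second burn Δv₂ = |v₂ − v_a| = 6.727 km/s.
Total Δv = Δv₁ + Δv₂ = 17.66 km/s.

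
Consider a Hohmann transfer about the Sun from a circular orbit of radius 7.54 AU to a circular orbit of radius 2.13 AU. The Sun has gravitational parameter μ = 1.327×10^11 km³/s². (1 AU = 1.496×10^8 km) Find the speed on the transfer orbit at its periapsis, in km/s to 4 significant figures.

In km: r₁ = 7.54 × 1.496×10^8 = 1.127984×10^9 km; r₂ = 2.13 × 1.496×10^8 = 3.18648×10^8 km.
The Hohmann ellipse has a_t = (r₁ + r₂)/2 = 7.23316×10^8 km.
At periapsis, r = 3.18648×10^8 km.
From the vis-viva equation, v = √[μ(2/r − 1/a_t)] = 25.48 km/s.

v = 25.48 km/s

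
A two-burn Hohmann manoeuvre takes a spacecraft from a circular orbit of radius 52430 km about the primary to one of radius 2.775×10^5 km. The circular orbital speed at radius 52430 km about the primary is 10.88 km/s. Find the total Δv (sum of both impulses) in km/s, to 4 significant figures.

From the circular-orbit relation v² = μ/r at r = 52430 km: μ = v²r = (10.88)² × 52430 = 6.20637×10^6 km³/s².
The Hohmann ellipse has a_t = (r₁ + r₂)/2 = 1.64965×10^5 km.
Circular speed at r₁: v₁ = √(μ/r₁) = √(6.20637×10^6/52430) = 10.880 km/s.
Transfer-orbit speed at r₁ (vis-viva): v_p = √[μ(2/r₁ − 1/a_t)] = 14.111 km/s.
First burn Δv₁ = |v_p − v₁| = 3.231 km/s.
Circular speed at r₂: v₂ = √(μ/r₂) = 4.729 km/s.
Transfer-orbit speed at r₂: v_a = √[μ(2/r₂ − 1/a_t)] = 2.666 km/s.
Second burn Δv₂ = |v₂ − v_a| = 2.063 km/s.
Δv = Δv₁ + Δv₂ = 3.231 + 2.063 = 5.294 km/s.

Δv = 5.294 km/s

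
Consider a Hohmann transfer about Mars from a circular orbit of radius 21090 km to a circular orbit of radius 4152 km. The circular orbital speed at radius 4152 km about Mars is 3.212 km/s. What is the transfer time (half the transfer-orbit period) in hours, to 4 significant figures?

t = 5.978 hours

From the circular-orbit relation v² = μ/r at r = 4152 km: μ = v²r = (3.212)² × 4152 = 42836.0 km³/s².
The Hohmann ellipse has a_t = (r₁ + r₂)/2 = 12621 km.
By Kepler's third law the transfer-orbit period is T = 2π√(a_t³/μ), so t = T/2 = 21520 s.
Converting: 21520 s ÷ 3600 s/hour = 5.978 hours.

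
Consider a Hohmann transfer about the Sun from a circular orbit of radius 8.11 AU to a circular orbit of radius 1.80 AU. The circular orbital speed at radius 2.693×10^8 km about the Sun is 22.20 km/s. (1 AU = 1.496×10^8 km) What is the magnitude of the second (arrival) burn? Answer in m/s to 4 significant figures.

From the circular-orbit relation v² = μ/r at r = 2.693×10^8 km: μ = v²r = (22.20)² × 2.693×10^8 = 1.32722×10^11 km³/s².
In km: r₁ = 8.11 × 1.496×10^8 = 1.213256×10^9 km; r₂ = 1.80 × 1.496×10^8 = 2.6928×10^8 km.
Transfer-ellipse semi-major axis a_t = (r₁ + r₂)/2 = (1.213256×10^9 + 2.6928×10^8)/2 = 7.41268×10^8 km.
On the circular orbit at r = 2.6928×10^8 km, v_c = √(μ/r) = 22.201 km/s.
Transfer-orbit speed at the same r (vis-viva, a = a_t): v_t = √[μ(2/r − 1/a_t)] = 28.403 km/s.
Δv₂ = |v_t − v_c| = |28.403 − 22.201| = 6.202 km/s.

Δv₂ = 6202 m/s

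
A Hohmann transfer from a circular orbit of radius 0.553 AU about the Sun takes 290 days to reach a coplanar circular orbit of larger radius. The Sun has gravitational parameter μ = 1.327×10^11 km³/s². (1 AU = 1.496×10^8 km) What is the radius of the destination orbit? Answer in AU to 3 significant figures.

In km: r₁ = 0.553 × 1.496×10^8 = 8.27288×10^7 km.
Transfer time t = 290 days = 2.5056×10^7 s, and t = π√(a_t³/μ).
So a_t = (μ t²/π²)^(1/3) = (1.327×10^11 × (2.5056×10^7)² / π²)^(1/3) = 2.0361×10^8 km.
Since a_t = (r₁ + r₂)/2, r₂ = 2a_t − r₁ = 2×2.0361×10^8 − 8.27288×10^7 = 3.244912×10^8 km.
In AU: r₂ = 3.244912×10^8 / 1.496×10^8 = 2.17 AU.

r₂ = 2.17 AU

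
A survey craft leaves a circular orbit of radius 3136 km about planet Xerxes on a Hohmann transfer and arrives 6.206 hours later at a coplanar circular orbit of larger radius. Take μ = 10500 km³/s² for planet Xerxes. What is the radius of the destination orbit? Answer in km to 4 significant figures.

Transfer time t = 6.206 hours = 22341.6 s, and t = π√(a_t³/μ).
So a_t = (μ t²/π²)^(1/3) = (10500 × (22341.6)² / π²)^(1/3) = 8097.9 km.
Since a_t = (r₁ + r₂)/2, r₂ = 2a_t − r₁ = 2×8097.9 − 3136 = 13059.8 km.

r₂ = 13060 km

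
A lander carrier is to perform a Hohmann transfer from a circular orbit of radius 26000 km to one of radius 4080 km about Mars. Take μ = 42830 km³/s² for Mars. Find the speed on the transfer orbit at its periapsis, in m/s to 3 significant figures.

The Hohmann ellipse has a_t = (r₁ + r₂)/2 = 15040 km.
The periapsis of the transfer ellipse is at r = 4080 km.
Applying v² = μ(2/r − 1/a_t): v = 4.260 km/s.

v = 4260 m/s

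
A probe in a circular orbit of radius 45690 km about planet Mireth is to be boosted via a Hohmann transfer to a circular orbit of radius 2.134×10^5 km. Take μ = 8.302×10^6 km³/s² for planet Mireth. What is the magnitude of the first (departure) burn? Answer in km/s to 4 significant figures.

Δv₁ = 3.821 km/s

Semi-major axis of the transfer orbit: a_t = (45690 + 2.134×10^5)/2 = 1.29545×10^5 km.
Circular speed at r = 45690 km: v_c = √(μ/r) = 13.480 km/s.
Transfer-orbit speed at the same r (vis-viva, a = a_t): v_t = √[μ(2/r − 1/a_t)] = 17.301 km/s.
Δv₁ = |v_t − v_c| = |17.301 − 13.480| = 3.821 km/s.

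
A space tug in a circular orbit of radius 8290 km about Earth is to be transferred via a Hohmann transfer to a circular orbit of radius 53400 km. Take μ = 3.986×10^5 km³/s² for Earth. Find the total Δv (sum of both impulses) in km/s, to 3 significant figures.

Transfer-ellipse semi-major axis a_t = (r₁ + r₂)/2 = (8290 + 53400)/2 = 30845 km.
At r₁ the circular-orbit speed is v₁ = √(μ/r₁) = 6.9341 km/s.
On the transfer ellipse at r₁, vis-viva equation gives v_p = √[μ(2/r₁ − 1/a_t)] = 9.1237 km/s.
First burn Δv₁ = |v_p − v₁| = 2.1896 km/s.
At r₂, v₂ = √(μ/r₂) = 2.7321 km/s.
Transfer-orbit speed at r₂: v_a = √[μ(2/r₂ − 1/a_t)] = 1.4164 km/s.
Second burn Δv₂ = |v₂ − v_a| = 1.3157 km/s.
Δv = Δv₁ + Δv₂ = 2.1896 + 1.3157 = 3.505 km/s.

Δv = 3.51 km/s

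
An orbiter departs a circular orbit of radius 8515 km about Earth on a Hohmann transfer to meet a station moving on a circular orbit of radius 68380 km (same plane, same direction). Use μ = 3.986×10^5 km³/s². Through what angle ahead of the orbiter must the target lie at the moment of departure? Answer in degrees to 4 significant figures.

φ = 104.1°

Semi-major axis of the transfer orbit: a_t = (8515 + 68380)/2 = 38447.5 km.
Transfer time t = π√(a_t³/μ) = 37510 s.
Target angular speed ω₂ = √(μ/r₂³) = 3.531×10^-5 rad/s.
Angle swept by the target during transfer: ω₂·t = 1.3245 rad = 75.89°.
Arrival is 180° from departure on the ellipse, so φ = 180° − 75.89° = 104.1°.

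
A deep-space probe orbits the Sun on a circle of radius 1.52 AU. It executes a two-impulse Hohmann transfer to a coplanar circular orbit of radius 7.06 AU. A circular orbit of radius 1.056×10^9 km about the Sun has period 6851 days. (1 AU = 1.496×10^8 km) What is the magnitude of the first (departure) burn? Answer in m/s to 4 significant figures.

Δv₁ = 6832 m/s

From Kepler's third law T² = 4π²r³/μ at r = 1.056×10^9 km, T = 6851 days = 6851 × 86400 s = 5.919264×10^8 s: μ = 4π²r³/T² = 1.32683×10^11 km³/s².
In km: r₁ = 1.52 × 1.496×10^8 = 2.27392×10^8 km; r₂ = 7.06 × 1.496×10^8 = 1.056176×10^9 km.
Transfer-ellipse semi-major axis a_t = (r₁ + r₂)/2 = (2.27392×10^8 + 1.056176×10^9)/2 = 6.41784×10^8 km.
On the circular orbit at r = 2.27392×10^8 km, v_c = √(μ/r) = 24.156 km/s.
Transfer-orbit speed at the same r (vis-viva, a = a_t): v_t = √[μ(2/r − 1/a_t)] = 30.988 km/s.
Δv₁ = |v_t − v_c| = |30.988 − 24.156| = 6.832 km/s.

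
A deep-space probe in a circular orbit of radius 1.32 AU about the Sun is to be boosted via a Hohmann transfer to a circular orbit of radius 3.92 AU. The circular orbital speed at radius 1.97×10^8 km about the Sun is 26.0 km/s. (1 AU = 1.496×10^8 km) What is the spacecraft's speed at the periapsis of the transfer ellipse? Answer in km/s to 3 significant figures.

From the circular-orbit relation v² = μ/r at r = 1.97×10^8 km: μ = v²r = (26.0)² × 1.97×10^8 = 1.33172×10^11 km³/s².
In km: r₁ = 1.32 × 1.496×10^8 = 1.97472×10^8 km; r₂ = 3.92 × 1.496×10^8 = 5.86432×10^8 km.
Semi-major axis of the transfer orbit: a_t = (1.97472×10^8 + 5.86432×10^8)/2 = 3.91952×10^8 km.
At periapsis, r = 1.97472×10^8 km.
Applying v² = μ(2/r − 1/a_t): v = 31.76 km/s.

v = 31.8 km/s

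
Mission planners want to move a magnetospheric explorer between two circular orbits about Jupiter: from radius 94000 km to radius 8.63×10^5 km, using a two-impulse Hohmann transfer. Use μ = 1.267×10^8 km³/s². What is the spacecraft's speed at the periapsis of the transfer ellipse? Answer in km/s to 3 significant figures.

The Hohmann ellipse has a_t = (r₁ + r₂)/2 = 4.785×10^5 km.
The periapsis of the transfer ellipse is at r = 94000 km.
Vis-viva: v = √[μ(2/r − 1/a_t)] = √[1.267×10^8 × (2/94000 − 1/4.785×10^5)] = 49.30 km/s.

v = 49.3 km/s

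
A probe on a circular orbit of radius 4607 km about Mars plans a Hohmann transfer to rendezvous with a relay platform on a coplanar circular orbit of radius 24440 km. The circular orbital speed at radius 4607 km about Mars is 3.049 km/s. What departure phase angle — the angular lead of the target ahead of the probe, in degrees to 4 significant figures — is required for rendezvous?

φ = 97.54°

From the circular-orbit relation v² = μ/r at r = 4607 km: μ = v²r = (3.049)² × 4607 = 42828.5 km³/s².
Semi-major axis of the transfer orbit: a_t = (4607 + 24440)/2 = 14523.5 km.
The half-period of the transfer ellipse is t = π√(a_t³/μ) = 26569.9 s.
Target angular speed ω₂ = √(μ/r₂³) = 5.41645×10^-5 rad/s.
Angle swept by the target during transfer: ω₂·t = 1.43915 rad = 82.46°.
The probe traverses 180° on the transfer ellipse, so the target must lead by 180° − 82.46° = 97.54°.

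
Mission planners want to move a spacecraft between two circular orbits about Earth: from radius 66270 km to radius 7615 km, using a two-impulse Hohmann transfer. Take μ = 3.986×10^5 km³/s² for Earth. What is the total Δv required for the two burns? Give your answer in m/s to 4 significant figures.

Semi-major axis of the transfer orbit: a_t = (66270 + 7615)/2 = 36942.5 km.
At r₁ the circular-orbit speed is v₁ = √(μ/r₁) = 2.4525 km/s.
Transfer-orbit speed at r₁ (v² = μ(2/r − 1/a)): v_a = √[μ(2/r₁ − 1/a_t)] = 1.1135 km/s.
First burn Δv₁ = |v_a − v₁| = 1.339 km/s.
Circular speed at r₂: v₂ = √(μ/r₂) = 7.235 km/s.
Transfer-orbit speed at r₂: v_p = √[μ(2/r₂ − 1/a_t)] = 9.690 km/s.
Second burn Δv₂ = |v₂ − v_p| = 2.455 km/s.
Total Δv = Δv₁ + Δv₂ = 3.794 km/s.

Δv = 3794 m/s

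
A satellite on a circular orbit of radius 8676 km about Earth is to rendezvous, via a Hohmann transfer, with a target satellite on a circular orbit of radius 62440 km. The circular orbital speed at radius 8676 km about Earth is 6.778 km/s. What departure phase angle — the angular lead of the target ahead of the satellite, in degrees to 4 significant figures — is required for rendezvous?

φ = 102.6°

From the circular-orbit relation v² = μ/r at r = 8676 km: μ = v²r = (6.778)² × 8676 = 3.98587×10^5 km³/s².
Semi-major axis of the transfer orbit: a_t = (8676 + 62440)/2 = 35558 km.
Transfer time t = π√(a_t³/μ) = 33365.3 s.
The target's mean motion on its circular orbit is ω₂ = √(μ/r₂³) = 4.04638×10^-5 rad/s.
Angle swept by the target during transfer: ω₂·t = 1.35009 rad = 77.354°.
The satellite traverses 180° on the transfer ellipse, so the target must lead by 180° − 77.354° = 102.6°.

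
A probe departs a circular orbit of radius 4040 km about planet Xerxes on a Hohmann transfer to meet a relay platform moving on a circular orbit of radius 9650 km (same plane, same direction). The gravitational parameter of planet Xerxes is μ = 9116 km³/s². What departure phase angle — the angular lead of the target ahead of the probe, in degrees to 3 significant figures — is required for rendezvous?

Transfer-ellipse semi-major axis a_t = (r₁ + r₂)/2 = (4040 + 9650)/2 = 6845 km.
Transfer time t = π√(a_t³/μ) = 18634 s.
The target's mean motion on its circular orbit is ω₂ = √(μ/r₂³) = 1.0072×10^-4 rad/s.
Angle swept by the target during transfer: ω₂·t = 1.877 rad = 107.5°.
Arrival is 180° from departure on the ellipse, so φ = 180° − 107.5° = 72.5°.

φ = 72.5°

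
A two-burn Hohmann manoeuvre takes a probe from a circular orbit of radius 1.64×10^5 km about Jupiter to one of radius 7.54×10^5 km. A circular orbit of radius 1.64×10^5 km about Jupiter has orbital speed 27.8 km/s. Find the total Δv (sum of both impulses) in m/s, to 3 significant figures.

Δv = 13000 m/s

From the circular-orbit relation v² = μ/r at r = 1.64×10^5 km: μ = v²r = (27.8)² × 1.64×10^5 = 1.26746×10^8 km³/s².
Transfer-ellipse semi-major axis a_t = (r₁ + r₂)/2 = (1.640×10^5 + 7.540×10^5)/2 = 4.590×10^5 km.
At r₁ the circular-orbit speed is v₁ = √(μ/r₁) = 27.800 km/s.
Transfer-orbit speed at r₁ (vis-viva equation): v_p = √[μ(2/r₁ − 1/a_t)] = 35.631 km/s.
First burn Δv₁ = |v_p − v₁| = 7.831 km/s.
Circular speed at r₂: v₂ = √(μ/r₂) = 12.965 km/s.
Transfer-orbit speed at r₂: v_a = √[μ(2/r₂ − 1/a_t)] = 7.7499 km/s.
Second burn Δv₂ = |v₂ − v_a| = 5.215 km/s.
Δv = Δv₁ + Δv₂ = 7.831 + 5.215 = 13.05 km/s.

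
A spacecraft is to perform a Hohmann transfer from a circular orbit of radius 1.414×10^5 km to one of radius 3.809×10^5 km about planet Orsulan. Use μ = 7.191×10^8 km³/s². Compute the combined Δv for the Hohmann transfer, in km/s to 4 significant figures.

Δv = 26.29 km/s

Semi-major axis of the transfer orbit: a_t = (1.414×10^5 + 3.809×10^5)/2 = 2.6115×10^5 km.
At r₁ the circular-orbit speed is v₁ = √(μ/r₁) = 71.313 km/s.
On the transfer ellipse at r₁, v² = μ(2/r − 1/a) gives v_p = √[μ(2/r₁ − 1/a_t)] = 86.125 km/s.
First burn Δv₁ = |v_p − v₁| = 14.81 km/s.
At r₂, v₂ = √(μ/r₂) = 43.45 km/s.
Transfer-orbit speed at r₂: v_a = √[μ(2/r₂ − 1/a_t)] = 31.97 km/s.
Second burn Δv₂ = |v₂ − v_a| = 11.48 km/s.
Total Δv = Δv₁ + Δv₂ = 26.29 km/s.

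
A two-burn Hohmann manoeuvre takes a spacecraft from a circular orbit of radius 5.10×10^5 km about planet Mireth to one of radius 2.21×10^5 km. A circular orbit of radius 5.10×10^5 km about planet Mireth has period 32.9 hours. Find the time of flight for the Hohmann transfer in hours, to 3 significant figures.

From Kepler's third law T² = 4π²r³/μ at r = 5.10×10^5 km, T = 32.9 hours = 32.9 × 3600 s = 1.1844×10^5 s: μ = 4π²r³/T² = 3.73313×10^8 km³/s².
The Hohmann ellipse has a_t = (r₁ + r₂)/2 = 3.655×10^5 km.
Half the transfer-orbit period gives t = π√(a_t³/μ) = 35930 s.
Converting: 35930 s ÷ 3600 s/hour = 9.98 hours.

t = 9.98 hours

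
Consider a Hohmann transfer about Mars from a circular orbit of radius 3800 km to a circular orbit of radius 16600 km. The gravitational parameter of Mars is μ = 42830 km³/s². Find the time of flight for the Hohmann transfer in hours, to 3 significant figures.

Semi-major axis of the transfer orbit: a_t = (3800 + 16600)/2 = 10200 km.
By Kepler's third law the transfer-orbit period is T = 2π√(a_t³/μ), so t = T/2 = 15640 s.
Converting: 15640 s ÷ 3600 s/hour = 4.34 hours.

t = 4.34 hours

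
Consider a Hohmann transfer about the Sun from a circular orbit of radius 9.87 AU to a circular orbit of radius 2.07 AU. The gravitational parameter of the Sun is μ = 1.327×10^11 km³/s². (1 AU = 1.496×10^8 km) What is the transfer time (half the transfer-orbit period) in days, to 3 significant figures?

t = 2660 days

In km: r₁ = 9.87 × 1.496×10^8 = 1.476552×10^9 km; r₂ = 2.07 × 1.496×10^8 = 3.09672×10^8 km.
Semi-major axis of the transfer orbit: a_t = (1.476552×10^9 + 3.09672×10^8)/2 = 8.93112×10^8 km.
Transfer time t = π√(a_t³/μ) = π√((8.93112×10^8)³ / 1.327×10^11) = 2.302×10^8 s.
Converting: 2.302×10^8 s ÷ 86400 s/day = 2660 days.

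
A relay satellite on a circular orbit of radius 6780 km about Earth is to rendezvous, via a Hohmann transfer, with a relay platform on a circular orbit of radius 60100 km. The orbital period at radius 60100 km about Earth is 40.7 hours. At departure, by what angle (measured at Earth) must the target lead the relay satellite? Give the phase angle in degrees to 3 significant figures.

φ = 105°

From Kepler's third law T² = 4π²r³/μ at r = 60100 km, T = 40.7 hours = 40.7 × 3600 s = 1.4652×10^5 s: μ = 4π²r³/T² = 3.99199×10^5 km³/s².
The Hohmann ellipse has a_t = (r₁ + r₂)/2 = 33440 km.
The half-period of the transfer ellipse is t = π√(a_t³/μ) = 30410 s.
Target angular speed ω₂ = √(μ/r₂³) = 4.288×10^-5 rad/s.
Angle swept by the target during transfer: ω₂·t = 1.304 rad = 74.71°.
The relay satellite traverses 180° on the transfer ellipse, so the target must lead by 180° − 74.71° = 105°.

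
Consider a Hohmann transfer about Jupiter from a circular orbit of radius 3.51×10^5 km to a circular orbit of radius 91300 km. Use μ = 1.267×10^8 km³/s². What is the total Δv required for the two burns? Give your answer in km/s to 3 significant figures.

Δv = 16.5 km/s

The Hohmann ellipse has a_t = (r₁ + r₂)/2 = 2.2115×10^5 km.
Circular speed at r₁: v₁ = √(μ/r₁) = √(1.267×10^8/3.510×10^5) = 18.999 km/s.
On the transfer ellipse at r₁, vis-viva equation gives v_a = √[μ(2/r₁ − 1/a_t)] = 12.207 km/s.
First burn Δv₁ = |v_a − v₁| = 6.792 km/s.
At r₂, v₂ = √(μ/r₂) = 37.252 km/s.
Transfer-orbit speed at r₂: v_p = √[μ(2/r₂ − 1/a_t)] = 46.931 km/s.
Second burn Δv₂ = |v₂ − v_p| = 9.679 km/s.
Total Δv = Δv₁ + Δv₂ = 16.47 km/s.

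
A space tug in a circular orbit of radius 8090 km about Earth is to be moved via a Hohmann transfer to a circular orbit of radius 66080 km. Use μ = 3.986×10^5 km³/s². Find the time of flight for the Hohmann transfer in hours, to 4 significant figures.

Transfer-ellipse semi-major axis a_t = (r₁ + r₂)/2 = (8090 + 66080)/2 = 37085 km.
By Kepler's third law the transfer-orbit period is T = 2π√(a_t³/μ), so t = T/2 = 35537 s.
Converting: 35537 s ÷ 3600 s/hour = 9.871 hours.

t = 9.871 hours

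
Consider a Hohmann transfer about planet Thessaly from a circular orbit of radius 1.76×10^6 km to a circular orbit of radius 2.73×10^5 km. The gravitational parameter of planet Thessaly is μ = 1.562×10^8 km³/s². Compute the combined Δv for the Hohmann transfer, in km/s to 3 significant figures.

The Hohmann ellipse has a_t = (r₁ + r₂)/2 = 1.0165×10^6 km.
Circular speed at r₁: v₁ = √(μ/r₁) = √(1.562×10^8/1.760×10^6) = 9.421 km/s.
Transfer-orbit speed at r₁ (vis-viva equation): v_a = √[μ(2/r₁ − 1/a_t)] = 4.882 km/s.
First burn Δv₁ = |v_a − v₁| = 4.539 km/s.
Circular speed at r₂: v₂ = √(μ/r₂) = 23.920 km/s.
Transfer-orbit speed at r₂: v_p = √[μ(2/r₂ − 1/a_t)] = 31.475 km/s.
Second burn Δv₂ = |v₂ − v_p| = 7.555 km/s.
Δv = Δv₁ + Δv₂ = 4.539 + 7.555 = 12.09 km/s.

Δv = 12.1 km/s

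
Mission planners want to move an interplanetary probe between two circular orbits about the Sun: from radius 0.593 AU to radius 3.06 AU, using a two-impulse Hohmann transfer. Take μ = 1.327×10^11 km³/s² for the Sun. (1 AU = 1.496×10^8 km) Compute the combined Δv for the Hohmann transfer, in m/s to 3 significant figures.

Δv = 18700 m/s

In km: r₁ = 0.593 × 1.496×10^8 = 8.87128×10^7 km; r₂ = 3.06 × 1.496×10^8 = 4.57776×10^8 km.
Semi-major axis of the transfer orbit: a_t = (8.87128×10^7 + 4.57776×10^8)/2 = 2.732444×10^8 km.
Circular speed at r₁: v₁ = √(μ/r₁) = √(1.327×10^11/8.87128×10^7) = 38.676 km/s.
On the transfer ellipse at r₁, v² = μ(2/r − 1/a) gives v_p = √[μ(2/r₁ − 1/a_t)] = 50.060 km/s.
First burn Δv₁ = |v_p − v₁| = 11.384 km/s.
Circular speed at r₂: v₂ = √(μ/r₂) = 17.02586 km/s.
Transfer-orbit speed at r₂: v_a = √[μ(2/r₂ − 1/a_t)] = 9.701222 km/s.
Second burn Δv₂ = |v₂ − v_a| = 7.3246 km/s.
Δv = Δv₁ + Δv₂ = 11.384 + 7.3246 = 18.71 km/s.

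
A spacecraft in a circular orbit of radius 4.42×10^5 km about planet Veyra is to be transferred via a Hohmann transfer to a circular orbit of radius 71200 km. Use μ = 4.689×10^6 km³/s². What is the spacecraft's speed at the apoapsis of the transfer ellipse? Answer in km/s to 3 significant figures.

v = 1.72 km/s

Transfer-ellipse semi-major axis a_t = (r₁ + r₂)/2 = (4.420×10^5 + 71200)/2 = 2.566×10^5 km.
The apoapsis of the transfer ellipse is at r = 4.420×10^5 km.
Vis-viva: v = √[μ(2/r − 1/a_t)] = √[4.689×10^6 × (2/4.420×10^5 − 1/2.566×10^5)] = 1.716 km/s.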